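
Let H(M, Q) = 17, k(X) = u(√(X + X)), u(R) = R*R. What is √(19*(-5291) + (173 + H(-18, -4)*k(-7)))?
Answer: I*√100594 ≈ 317.17*I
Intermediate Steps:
u(R) = R²
k(X) = 2*X (k(X) = (√(X + X))² = (√(2*X))² = (√2*√X)² = 2*X)
√(19*(-5291) + (173 + H(-18, -4)*k(-7))) = √(19*(-5291) + (173 + 17*(2*(-7)))) = √(-100529 + (173 + 17*(-14))) = √(-100529 + (173 - 238)) = √(-100529 - 65) = √(-100594) = I*√100594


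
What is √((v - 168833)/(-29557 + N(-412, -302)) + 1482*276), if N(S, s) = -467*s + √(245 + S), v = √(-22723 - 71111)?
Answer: √((45597491431 + 3*I*√10426 + 409032*I*√167)/(111477 + I*√167)) ≈ 639.55 + 0.e-6*I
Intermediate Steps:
v = 3*I*√10426 (v = √(-93834) = 3*I*√10426 ≈ 306.32*I)
N(S, s) = √(245 + S) - 467*s
√((v - 168833)/(-29557 + N(-412, -302)) + 1482*276) = √((3*I*√10426 - 168833)/(-29557 + (√(245 - 412) - 467*(-302))) + 1482*276) = √((-168833 + 3*I*√10426)/(-29557 + (√(-167) + 141034)) + 409032) = √((-168833 + 3*I*√10426)/(-29557 + (I*√167 + 141034)) + 409032) = √((-168833 + 3*I*√10426)/(-29557 + (141034 + I*√167)) + 409032) = √((-168833 + 3*I*√10426)/(111477 + I*√167) + 409032) = √(409032 + (-168833 + 3*I*√10426)/(111477 + I*√167))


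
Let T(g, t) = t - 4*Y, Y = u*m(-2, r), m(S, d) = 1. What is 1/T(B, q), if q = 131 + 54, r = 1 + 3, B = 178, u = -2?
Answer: 1/193 ≈ 0.0051813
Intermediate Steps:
r = 4
q = 185
Y = -2 (Y = -2*1 = -2)
T(g, t) = 8 + t (T(g, t) = t - 4*(-2) = t + 8 = 8 + t)
1/T(B, q) = 1/(8 + 185) = 1/193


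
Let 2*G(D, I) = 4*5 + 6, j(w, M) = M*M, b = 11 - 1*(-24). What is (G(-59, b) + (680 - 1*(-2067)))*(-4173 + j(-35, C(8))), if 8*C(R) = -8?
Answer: -11514720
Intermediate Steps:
b = 35 (b = 11 + 24 = 35)
C(R) = -1 (C(R) = (⅛)*(-8) = -1)
j(w, M) = M²
G(D, I) = 13 (G(D, I) = (4*5 + 6)/2 = (20 + 6)/2 = (½)*26 = 13)
(G(-59, b) + (680 - 1*(-2067)))*(-4173 + j(-35, C(8))) = (13 + (680 - 1*(-2067)))*(-4173 + (-1)²) = (13 + (680 + 2067))*(-4173 + 1) = (13 + 2747)*(-4172) = 2760*(-4172) = -11514720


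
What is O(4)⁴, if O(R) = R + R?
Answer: 4096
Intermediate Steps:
O(R) = 2*R
O(4)⁴ = (2*4)⁴ = 8⁴ = 4096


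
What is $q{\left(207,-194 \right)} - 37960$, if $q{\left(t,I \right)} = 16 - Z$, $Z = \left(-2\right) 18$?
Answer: $-37908$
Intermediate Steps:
$Z = -36$
$q{\left(t,I \right)} = 52$ ($q{\left(t,I \right)} = 16 - -36 = 16 + 36 = 52$)
$q{\left(207,-194 \right)} - 37960 = 52 - 37960 = -37908$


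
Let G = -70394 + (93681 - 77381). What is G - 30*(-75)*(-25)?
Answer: -110344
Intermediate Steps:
G = -54094 (G = -70394 + 16300 = -54094)
G - 30*(-75)*(-25) = -54094 - 30*(-75)*(-25) = -54094 - (-2250)*(-25) = -54094 - 1*56250 = -54094 - 56250 = -110344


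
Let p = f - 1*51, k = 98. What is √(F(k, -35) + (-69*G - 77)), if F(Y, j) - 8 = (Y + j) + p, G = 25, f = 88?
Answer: 11*I*√14 ≈ 41.158*I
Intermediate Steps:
p = 37 (p = 88 - 1*51 = 88 - 51 = 37)
F(Y, j) = 45 + Y + j (F(Y, j) = 8 + ((Y + j) + 37) = 8 + (37 + Y + j) = 45 + Y + j)
√(F(k, -35) + (-69*G - 77)) = √((45 + 98 - 35) + (-69*25 - 77)) = √(108 + (-1725 - 77)) = √(108 - 1802) = √(-1694) = 11*I*√14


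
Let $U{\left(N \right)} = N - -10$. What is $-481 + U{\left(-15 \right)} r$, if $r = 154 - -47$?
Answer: $-1486$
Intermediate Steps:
$U{\left(N \right)} = 10 + N$ ($U{\left(N \right)} = N + 10 = 10 + N$)
$r = 201$ ($r = 154 + 47 = 201$)
$-481 + U{\left(-15 \right)} r = -481 + \left(10 - 15\right) 201 = -481 - 1005 = -1486$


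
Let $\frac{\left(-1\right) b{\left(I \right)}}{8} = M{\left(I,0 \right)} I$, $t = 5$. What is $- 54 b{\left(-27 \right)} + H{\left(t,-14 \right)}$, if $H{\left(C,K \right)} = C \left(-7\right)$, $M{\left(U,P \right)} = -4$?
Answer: $46621$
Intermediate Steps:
$b{\left(I \right)} = 32 I$ ($b{\left(I \right)} = - 8 \left(- 4 I\right) = 32 I$)
$H{\left(C,K \right)} = - 7 C$
$- 54 b{\left(-27 \right)} + H{\left(t,-14 \right)} = - 54 \cdot 32 \left(-27\right) - 35 = \left(-54\right) \left(-864\right) - 35 = 46656 - 35 = 46621$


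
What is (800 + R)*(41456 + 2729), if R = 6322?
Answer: 314685570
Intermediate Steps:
(800 + R)*(41456 + 2729) = (800 + 6322)*(41456 + 2729) = 7122*44185 = 314685570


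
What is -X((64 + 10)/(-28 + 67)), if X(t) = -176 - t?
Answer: 6938/39 ≈ 177.90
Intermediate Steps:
-X((64 + 10)/(-28 + 67)) = -(-176 - (64 + 10)/(-28 + 67)) = -(-176 - 74/39) = -1*(-6938/39) = 6938/39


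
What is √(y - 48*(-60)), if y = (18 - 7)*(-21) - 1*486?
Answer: √2163 ≈ 46.508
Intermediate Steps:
y = -717 (y = 11*(-21) - 486 = -231 - 486 = -717)
√(y - 48*(-60)) = √(-717 - 48*(-60)) = √(-717 + 2880) = √2163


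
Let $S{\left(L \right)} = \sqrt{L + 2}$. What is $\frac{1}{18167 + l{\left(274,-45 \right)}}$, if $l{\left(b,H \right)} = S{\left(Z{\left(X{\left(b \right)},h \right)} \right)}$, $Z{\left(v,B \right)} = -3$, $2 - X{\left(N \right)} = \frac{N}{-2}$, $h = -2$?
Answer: $\frac{18167}{330039890} - \frac{i}{330039890} \approx 5.5045 \cdot 10^{-5} - 3.0299 \cdot 10^{-9} i$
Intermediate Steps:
$X{\left(N \right)} = 2 + \frac{N}{2}$ ($X{\left(N \right)} = 2 - \frac{N}{-2} = 2 - N \left(- \frac{1}{2}\right) = 2 - - \frac{N}{2} = 2 + \frac{N}{2}$)
$S{\left(L \right)} = \sqrt{2 + L}$
$l{\left(b,H \right)} = i$ ($l{\left(b,H \right)} = \sqrt{2 - 3} = \sqrt{-1} = i$)
$\frac{1}{18167 + l{\left(274,-45 \right)}} = \frac{1}{18167 + i} = \frac{18167 - i}{330039890}$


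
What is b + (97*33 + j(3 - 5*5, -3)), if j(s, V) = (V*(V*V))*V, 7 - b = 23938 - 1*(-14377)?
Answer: -35026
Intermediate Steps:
b = -38308 (b = 7 - (23938 - 1*(-14377)) = 7 - (23938 + 14377) = 7 - 1*38315 = 7 - 38315 = -38308)
j(s, V) = V**4 (j(s, V) = (V*V**2)*V = V**3*V = V**4)
b + (97*33 + j(3 - 5*5, -3)) = -38308 + (97*33 + (-3)**4) = -38308 + (3201 + 81) = -38308 + 3282 = -35026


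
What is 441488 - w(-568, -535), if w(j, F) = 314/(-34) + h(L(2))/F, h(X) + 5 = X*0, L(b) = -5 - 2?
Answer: 803083454/1819 ≈ 4.4150e+5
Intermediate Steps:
L(b) = -7
h(X) = -5 (h(X) = -5 + X*0 = -5 + 0 = -5)
w(j, F) = -157/17 - 5/F (w(j, F) = 314/(-34) - 5/F = 314*(-1/34) - 5/F = -157/17 - 5/F)
441488 - w(-568, -535) = 441488 - (-157/17 - 5/(-535)) = 441488 - (-157/17 - 5*(-1/535)) = 441488 - (-157/17 + 1/107) = 441488 - 1*(-16782/1819) = 441488 + 16782/1819 = 803083454/1819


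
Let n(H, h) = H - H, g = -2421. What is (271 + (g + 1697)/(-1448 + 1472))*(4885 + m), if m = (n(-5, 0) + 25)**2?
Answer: 3980975/3 ≈ 1.3270e+6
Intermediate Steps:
n(H, h) = 0
m = 625 (m = (0 + 25)**2 = 25**2 = 625)
(271 + (g + 1697)/(-1448 + 1472))*(4885 + m) = (271 + (-2421 + 1697)/(-1448 + 1472))*(4885 + 625) = (271 - 724/24)*5510 = (271 - 724*1/24)*5510 = (271 - 181/6)*5510 = (1445/6)*5510 = 3980975/3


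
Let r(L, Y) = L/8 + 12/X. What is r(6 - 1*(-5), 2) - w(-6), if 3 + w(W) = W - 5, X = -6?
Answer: 107/8 ≈ 13.375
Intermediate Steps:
r(L, Y) = -2 + L/8 (r(L, Y) = L/8 + 12/(-6) = L*(⅛) + 12*(-⅙) = L/8 - 2 = -2 + L/8)
w(W) = -8 + W (w(W) = -3 + (W - 5) = -3 + (-5 + W) = -8 + W)
r(6 - 1*(-5), 2) - w(-6) = (-2 + (6 - 1*(-5))/8) - (-8 - 6) = (-2 + (6 + 5)/8) - 1*(-14) = (-2 + (⅛)*11) + 14 = (-2 + 11/8) + 14 = -5/8 + 14 = 107/8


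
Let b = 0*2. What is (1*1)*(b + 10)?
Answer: 10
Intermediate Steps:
b = 0
(1*1)*(b + 10) = (1*1)*(0 + 10) = 1*10 = 10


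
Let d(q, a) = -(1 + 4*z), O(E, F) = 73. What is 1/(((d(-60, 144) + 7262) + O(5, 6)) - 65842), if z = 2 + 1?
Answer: -1/58520 ≈ -1.7088e-5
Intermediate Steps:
z = 3
d(q, a) = -13 (d(q, a) = -(1 + 4*3) = -(1 + 12) = -1*13 = -13)
1/(((d(-60, 144) + 7262) + O(5, 6)) - 65842) = 1/(((-13 + 7262) + 73) - 65842) = 1/((7249 + 73) - 65842) = 1/(7322 - 65842) = 1/(-58520) = -1/58520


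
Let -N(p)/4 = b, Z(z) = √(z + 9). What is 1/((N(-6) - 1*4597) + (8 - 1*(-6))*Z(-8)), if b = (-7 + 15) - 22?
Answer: -1/4527 ≈ -0.00022090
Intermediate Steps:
b = -14 (b = 8 - 22 = -14)
Z(z) = √(9 + z)
N(p) = 56 (N(p) = -4*(-14) = 56)
1/((N(-6) - 1*4597) + (8 - 1*(-6))*Z(-8)) = 1/((56 - 1*4597) + (8 - 1*(-6))*√(9 - 8)) = 1/((56 - 4597) + (8 + 6)*√1) = 1/(-4541 + 14*1) = 1/(-4541 + 14) = 1/(-4527) = -1/4527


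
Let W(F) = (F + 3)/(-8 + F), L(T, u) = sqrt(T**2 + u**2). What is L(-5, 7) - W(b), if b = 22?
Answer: -25/14 + sqrt(74) ≈ 6.8166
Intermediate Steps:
W(F) = (3 + F)/(-8 + F)
L(-5, 7) - W(b) = sqrt((-5)**2 + 7**2) - (3 + 22)/(-8 + 22) = sqrt(25 + 49) - 25/14 = sqrt(74) - 25/14 = -25/14 + sqrt(74)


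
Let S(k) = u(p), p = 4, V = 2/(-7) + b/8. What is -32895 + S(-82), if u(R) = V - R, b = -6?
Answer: -921201/28 ≈ -32900.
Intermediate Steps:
V = -29/28 (V = 2/(-7) - 6/8 = 2*(-⅐) - 6*⅛ = -2/7 - ¾ = -29/28 ≈ -1.0357)
u(R) = -29/28 - R
S(k) = -141/28 (S(k) = -29/28 - 1*4 = -29/28 - 4 = -141/28)
-32895 + S(-82) = -32895 - 141/28 = -921201/28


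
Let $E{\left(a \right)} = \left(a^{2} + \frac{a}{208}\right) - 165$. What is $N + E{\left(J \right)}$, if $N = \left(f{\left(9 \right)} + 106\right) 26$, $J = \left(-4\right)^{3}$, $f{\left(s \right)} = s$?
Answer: $\frac{89969}{13} \approx 6920.7$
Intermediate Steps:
$J = -64$
$E{\left(a \right)} = -165 + a^{2} + \frac{a}{208}$ ($E{\left(a \right)} = \left(a^{2} + \frac{a}{208}\right) - 165 = -165 + a^{2} + \frac{a}{208}$)
$N = 2990$ ($N = \left(9 + 106\right) 26 = 115 \cdot 26 = 2990$)
$N + E{\left(J \right)} = 2990 + \left(-165 + \left(-64\right)^{2} + \frac{1}{208} \left(-64\right)\right) = 2990 - - \frac{51099}{13} = 2990 + \frac{51099}{13} = \frac{89969}{13}$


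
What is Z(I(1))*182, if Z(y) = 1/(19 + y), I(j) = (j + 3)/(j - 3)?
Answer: 182/17 ≈ 10.706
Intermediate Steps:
I(j) = (3 + j)/(-3 + j)
Z(I(1))*182 = 182/(19 + (3 + 1)/(-3 + 1)) = 182/(19 + 4/(-2)) = 182/(19 - ½*4) = 182/(19 - 2) = 182/17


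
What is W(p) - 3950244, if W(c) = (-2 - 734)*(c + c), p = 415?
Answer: -4561124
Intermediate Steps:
W(c) = -1472*c
W(p) - 3950244 = -1472*415 - 3950244 = -610880 - 3950244 = -4561124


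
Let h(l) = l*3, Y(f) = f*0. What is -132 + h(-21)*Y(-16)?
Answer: -132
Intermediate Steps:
Y(f) = 0
h(l) = 3*l
-132 + h(-21)*Y(-16) = -132 + (3*(-21))*0 = -132 - 63*0 = -132 + 0 = -132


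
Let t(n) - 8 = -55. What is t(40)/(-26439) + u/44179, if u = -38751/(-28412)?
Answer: 60019583845/33186596283372 ≈ 0.0018085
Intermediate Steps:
t(n) = -47 (t(n) = 8 - 55 = -47)
u = 38751/28412 (u = -38751*(-1/28412) = 38751/28412 ≈ 1.3639)
t(40)/(-26439) + u/44179 = -47/(-26439) + (38751/28412)/44179 = -47*(-1/26439) + (38751/28412)*(1/44179) = 47/26439 + 38751/1255213748 = 60019583845/33186596283372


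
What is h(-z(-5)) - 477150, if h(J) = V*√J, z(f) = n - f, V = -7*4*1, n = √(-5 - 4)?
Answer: -477150 - 28*√(-5 - 3*I) ≈ -4.7717e+5 + 65.159*I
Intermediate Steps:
n = 3*I (n = √(-9) = 3*I ≈ 3.0*I)
V = -28 (V = -28*1 = -28)
z(f) = -f + 3*I (z(f) = 3*I - f = -f + 3*I)
h(J) = -28*√J
h(-z(-5)) - 477150 = -28*√(-5 - 3*I) - 477150 = -477150 - 28*√(-5 - 3*I)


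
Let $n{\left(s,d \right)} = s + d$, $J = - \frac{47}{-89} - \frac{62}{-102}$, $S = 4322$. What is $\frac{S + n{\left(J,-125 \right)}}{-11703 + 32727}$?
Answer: $\frac{19055339}{95427936} \approx 0.19968$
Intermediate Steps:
$J = \frac{5156}{4539}$ ($J = \left(-47\right) \left(- \frac{1}{89}\right) - - \frac{31}{51} = \frac{47}{89} + \frac{31}{51} = \frac{5156}{4539} \approx 1.1359$)
$n{\left(s,d \right)} = d + s$
$\frac{S + n{\left(J,-125 \right)}}{-11703 + 32727} = \frac{4322 + \left(-125 + \frac{5156}{4539}\right)}{-11703 + 32727} = \frac{4322 - \frac{562219}{4539}}{21024} = \frac{19055339}{4539} \cdot \frac{1}{21024} = \frac{19055339}{95427936}$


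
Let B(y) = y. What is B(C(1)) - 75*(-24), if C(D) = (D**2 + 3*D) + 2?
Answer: 1806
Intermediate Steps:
C(D) = 2 + D**2 + 3*D
B(C(1)) - 75*(-24) = (2 + 1**2 + 3*1) - 75*(-24) = (2 + 1 + 3) + 1800 = 6 + 1800 = 1806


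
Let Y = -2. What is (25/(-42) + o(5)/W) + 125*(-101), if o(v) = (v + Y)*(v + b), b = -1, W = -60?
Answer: -2651417/210 ≈ -12626.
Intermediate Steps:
o(v) = (-1 + v)*(-2 + v) (o(v) = (v - 2)*(v - 1) = (-2 + v)*(-1 + v) = (-1 + v)*(-2 + v))
(25/(-42) + o(5)/W) + 125*(-101) = (25/(-42) + (2 + 5² - 3*5)/(-60)) + 125*(-101) = (25*(-1/42) + (2 + 25 - 15)*(-1/60)) - 12625 = (-25/42 + 12*(-1/60)) - 12625 = (-25/42 - ⅕) - 12625 = -167/210 - 12625 = -2651417/210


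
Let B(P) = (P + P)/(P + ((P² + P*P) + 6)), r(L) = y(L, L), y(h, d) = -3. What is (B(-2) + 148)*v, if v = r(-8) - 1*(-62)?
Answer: 26137/3 ≈ 8712.3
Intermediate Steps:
r(L) = -3
B(P) = 2*P/(6 + P + 2*P²) (B(P) = (2*P)/(P + ((P² + P²) + 6)) = (2*P)/(P + (2*P² + 6)) = (2*P)/(P + (6 + 2*P²)) = (2*P)/(6 + P + 2*P²) = 2*P/(6 + P + 2*P²))
v = 59 (v = -3 - 1*(-62) = -3 + 62 = 59)
(B(-2) + 148)*v = (2*(-2)/(6 - 2 + 2*(-2)²) + 148)*59 = (2*(-2)/(6 - 2 + 2*4) + 148)*59 = (2*(-2)/(6 - 2 + 8) + 148)*59 = (2*(-2)/12 + 148)*59 = (2*(-2)*(1/12) + 148)*59 = (-⅓ + 148)*59 = (443/3)*59 = 26137/3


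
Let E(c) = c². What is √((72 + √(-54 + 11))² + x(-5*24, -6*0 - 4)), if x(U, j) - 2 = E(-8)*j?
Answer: 3*√(543 + 16*I*√43) ≈ 70.23 + 6.7227*I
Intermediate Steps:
x(U, j) = 2 + 64*j (x(U, j) = 2 + (-8)²*j = 2 + 64*j)
√((72 + √(-54 + 11))² + x(-5*24, -6*0 - 4)) = √((72 + √(-54 + 11))² + (2 + 64*(-6*0 - 4))) = √((72 + √(-43))² + (2 + 64*(0 - 4))) = √((72 + I*√43)² + (2 + 64*(-4))) = √((72 + I*√43)² + (2 - 256)) = √((72 + I*√43)² - 254) = √(-254 + (72 + I*√43)²)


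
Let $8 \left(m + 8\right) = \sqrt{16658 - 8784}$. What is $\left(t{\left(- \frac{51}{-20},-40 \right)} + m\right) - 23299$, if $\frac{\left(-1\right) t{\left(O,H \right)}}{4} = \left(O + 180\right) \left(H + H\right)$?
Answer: $35109 + \frac{\sqrt{7874}}{8} \approx 35120.0$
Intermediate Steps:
$t{\left(O,H \right)} = - 8 H \left(180 + O\right)$ ($t{\left(O,H \right)} = - 4 \left(O + 180\right) \left(H + H\right) = - 4 \left(180 + O\right) 2 H = - 4 \cdot 2 H \left(180 + O\right) = - 8 H \left(180 + O\right)$)
$m = -8 + \frac{\sqrt{7874}}{8}$ ($m = -8 + \frac{\sqrt{16658 - 8784}}{8} = -8 + \frac{\sqrt{7874}}{8} \approx 3.0919$)
$\left(t{\left(- \frac{51}{-20},-40 \right)} + m\right) - 23299 = \left(\left(-8\right) \left(-40\right) \left(180 - \frac{51}{-20}\right) - \left(8 - \frac{\sqrt{7874}}{8}\right)\right) - 23299 = \left(\left(-8\right) \left(-40\right) \left(180 - - \frac{51}{20}\right) - \left(8 - \frac{\sqrt{7874}}{8}\right)\right) - 23299 = \left(\left(-8\right) \left(-40\right) \left(180 + \frac{51}{20}\right) - \left(8 - \frac{\sqrt{7874}}{8}\right)\right) - 23299 = \left(\left(-8\right) \left(-40\right) \frac{3651}{20} - \left(8 - \frac{\sqrt{7874}}{8}\right)\right) - 23299 = \left(58416 - \left(8 - \frac{\sqrt{7874}}{8}\right)\right) - 23299 = \left(58408 + \frac{\sqrt{7874}}{8}\right) - 23299 = 35109 + \frac{\sqrt{7874}}{8}$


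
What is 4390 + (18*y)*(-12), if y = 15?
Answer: 1150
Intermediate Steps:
4390 + (18*y)*(-12) = 4390 + (18*15)*(-12) = 4390 + 270*(-12) = 4390 - 3240 = 1150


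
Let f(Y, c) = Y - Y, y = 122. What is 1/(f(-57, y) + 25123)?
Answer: 1/25123 ≈ 3.9804e-5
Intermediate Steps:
f(Y, c) = 0
1/(f(-57, y) + 25123) = 1/(0 + 25123) = 1/25123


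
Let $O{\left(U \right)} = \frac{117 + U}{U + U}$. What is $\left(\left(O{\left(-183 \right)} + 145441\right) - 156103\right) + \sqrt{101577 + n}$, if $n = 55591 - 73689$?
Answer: $- \frac{650371}{61} + \sqrt{83479} \approx -10373.0$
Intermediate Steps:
$n = -18098$ ($n = 55591 - 73689 = -18098$)
$O{\left(U \right)} = \frac{117 + U}{2 U}$
$\left(\left(O{\left(-183 \right)} + 145441\right) - 156103\right) + \sqrt{101577 + n} = \left(\left(\frac{117 - 183}{2 \left(-183\right)} + 145441\right) - 156103\right) + \sqrt{101577 - 18098} = \left(\left(\frac{1}{2} \left(- \frac{1}{183}\right) \left(-66\right) + 145441\right) - 156103\right) + \sqrt{83479} = \left(\left(\frac{11}{61} + 145441\right) - 156103\right) + \sqrt{83479} = \left(\frac{8871912}{61} - 156103\right) + \sqrt{83479} = - \frac{650371}{61} + \sqrt{83479}$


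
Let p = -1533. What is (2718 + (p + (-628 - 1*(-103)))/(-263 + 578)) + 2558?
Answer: 79042/15 ≈ 5269.5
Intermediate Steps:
(2718 + (p + (-628 - 1*(-103)))/(-263 + 578)) + 2558 = (2718 + (-1533 + (-628 - 1*(-103)))/(-263 + 578)) + 2558 = (2718 + (-1533 + (-628 + 103))/315) + 2558 = (2718 + (-1533 - 525)*(1/315)) + 2558 = (2718 - 2058*1/315) + 2558 = (2718 - 98/15) + 2558 = 40672/15 + 2558 = 79042/15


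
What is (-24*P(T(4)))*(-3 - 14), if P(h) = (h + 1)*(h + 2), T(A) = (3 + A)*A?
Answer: 354960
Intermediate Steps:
T(A) = A*(3 + A)
P(h) = (1 + h)*(2 + h)
(-24*P(T(4)))*(-3 - 14) = (-24*(2 + (4*(3 + 4))² + 3*(4*(3 + 4))))*(-3 - 14) = -24*(2 + (4*7)² + 3*(4*7))*(-17) = -24*(2 + 28² + 3*28)*(-17) = -24*(2 + 784 + 84)*(-17) = -24*870*(-17) = -20880*(-17) = 354960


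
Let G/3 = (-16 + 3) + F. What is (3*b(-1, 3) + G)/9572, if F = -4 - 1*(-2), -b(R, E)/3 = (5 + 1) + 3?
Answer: -63/4786 ≈ -0.013163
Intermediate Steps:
b(R, E) = -27 (b(R, E) = -3*((5 + 1) + 3) = -3*(6 + 3) = -3*9 = -27)
F = -2 (F = -4 + 2 = -2)
G = -45 (G = 3*((-16 + 3) - 2) = 3*(-13 - 2) = 3*(-15) = -45)
(3*b(-1, 3) + G)/9572 = (3*(-27) - 45)/9572 = (-81 - 45)*(1/9572) = -126*1/9572 = -63/4786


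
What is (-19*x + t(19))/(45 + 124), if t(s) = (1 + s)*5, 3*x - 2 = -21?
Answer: 661/507 ≈ 1.3037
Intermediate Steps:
x = -19/3 (x = ⅔ + (⅓)*(-21) = ⅔ - 7 = -19/3 ≈ -6.3333)
t(s) = 5 + 5*s
(-19*x + t(19))/(45 + 124) = (-19*(-19/3) + (5 + 5*19))/(45 + 124) = (361/3 + (5 + 95))/169 = (361/3 + 100)*(1/169) = (661/3)*(1/169) = 661/507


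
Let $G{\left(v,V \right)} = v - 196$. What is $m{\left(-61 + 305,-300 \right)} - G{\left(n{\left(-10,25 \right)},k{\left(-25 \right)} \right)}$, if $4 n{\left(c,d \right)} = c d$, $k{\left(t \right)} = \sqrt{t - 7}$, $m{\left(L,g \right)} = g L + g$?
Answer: $- \frac{146483}{2} \approx -73242.0$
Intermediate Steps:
$m{\left(L,g \right)} = g + L g$ ($m{\left(L,g \right)} = L g + g = g + L g$)
$k{\left(t \right)} = \sqrt{-7 + t}$
$n{\left(c,d \right)} = \frac{c d}{4}$
$G{\left(v,V \right)} = -196 + v$
$m{\left(-61 + 305,-300 \right)} - G{\left(n{\left(-10,25 \right)},k{\left(-25 \right)} \right)} = - 300 \left(1 + \left(-61 + 305\right)\right) - \left(-196 + \frac{1}{4} \left(-10\right) 25\right) = - 300 \left(1 + 244\right) - \left(-196 - \frac{125}{2}\right) = \left(-300\right) 245 - - \frac{517}{2} = -73500 + \frac{517}{2} = - \frac{146483}{2}$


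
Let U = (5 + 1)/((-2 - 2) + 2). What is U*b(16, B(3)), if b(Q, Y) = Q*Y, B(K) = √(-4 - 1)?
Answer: -48*I*√5 ≈ -107.33*I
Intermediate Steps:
U = -3 (U = 6/(-4 + 2) = 6/(-2) = 6*(-½) = -3)
B(K) = I*√5 (B(K) = √(-5) = I*√5)
U*b(16, B(3)) = -48*I*√5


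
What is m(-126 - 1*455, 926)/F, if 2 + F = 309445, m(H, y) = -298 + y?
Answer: 628/309443 ≈ 0.0020295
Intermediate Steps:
F = 309443 (F = -2 + 309445 = 309443)
m(-126 - 1*455, 926)/F = (-298 + 926)/309443 = 628*(1/309443) = 628/309443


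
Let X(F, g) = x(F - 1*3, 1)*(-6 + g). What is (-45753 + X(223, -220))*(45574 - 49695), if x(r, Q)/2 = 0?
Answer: 188548113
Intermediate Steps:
x(r, Q) = 0 (x(r, Q) = 2*0 = 0)
X(F, g) = 0 (X(F, g) = 0*(-6 + g) = 0)
(-45753 + X(223, -220))*(45574 - 49695) = (-45753 + 0)*(45574 - 49695) = -45753*(-4121) = 188548113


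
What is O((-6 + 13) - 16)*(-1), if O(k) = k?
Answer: 9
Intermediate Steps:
O((-6 + 13) - 16)*(-1) = ((-6 + 13) - 16)*(-1) = (7 - 16)*(-1) = -9*(-1) = 9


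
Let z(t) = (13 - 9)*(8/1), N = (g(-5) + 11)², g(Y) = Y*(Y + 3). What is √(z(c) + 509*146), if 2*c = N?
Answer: √74346 ≈ 272.66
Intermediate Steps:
g(Y) = Y*(3 + Y)
N = 441 (N = (-5*(3 - 5) + 11)² = (-5*(-2) + 11)² = (10 + 11)² = 21² = 441)
c = 441/2 (c = (½)*441 = 441/2 ≈ 220.50)
z(t) = 32 (z(t) = 4*(8*1) = 4*8 = 32)
√(z(c) + 509*146) = √(32 + 509*146) = √(32 + 74314) = √74346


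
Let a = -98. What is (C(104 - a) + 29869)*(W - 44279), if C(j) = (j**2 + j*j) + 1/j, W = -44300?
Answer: -1994653367545/202 ≈ -9.8745e+9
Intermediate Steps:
C(j) = 1/j + 2*j**2 (C(j) = (j**2 + j**2) + 1/j = 2*j**2 + 1/j = 1/j + 2*j**2)
(C(104 - a) + 29869)*(W - 44279) = ((1 + 2*(104 - 1*(-98))**3)/(104 - 1*(-98)) + 29869)*(-44300 - 44279) = ((1 + 2*(104 + 98)**3)/(104 + 98) + 29869)*(-88579) = ((1 + 2*202**3)/202 + 29869)*(-88579) = ((1 + 2*8242408)/202 + 29869)*(-88579) = ((1 + 16484816)/202 + 29869)*(-88579) = ((1/202)*16484817 + 29869)*(-88579) = (16484817/202 + 29869)*(-88579) = (22518355/202)*(-88579) = -1994653367545/202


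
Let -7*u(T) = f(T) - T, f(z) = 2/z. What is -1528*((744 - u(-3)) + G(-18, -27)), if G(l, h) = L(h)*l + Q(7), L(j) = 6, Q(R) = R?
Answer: -2949040/3 ≈ -9.8301e+5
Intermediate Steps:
G(l, h) = 7 + 6*l (G(l, h) = 6*l + 7 = 7 + 6*l)
u(T) = -2/(7*T) + T/7 (u(T) = -(2/T - T)/7 = -(-T + 2/T)/7 = -2/(7*T) + T/7)
-1528*((744 - u(-3)) + G(-18, -27)) = -1528*((744 - (-2 + (-3)²)/(7*(-3))) + (7 + 6*(-18))) = -1528*((744 - (-1)*(-2 + 9)/(7*3)) + (7 - 108)) = -1528*((744 - (-1)*7/(7*3)) - 101) = -1528*((744 - 1*(-⅓)) - 101) = -1528*((744 + ⅓) - 101) = -1528*(2233/3 - 101) = -1528*1930/3 = -2949040/3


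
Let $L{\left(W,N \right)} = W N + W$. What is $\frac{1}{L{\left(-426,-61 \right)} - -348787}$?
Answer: $\frac{1}{374347} \approx 2.6713 \cdot 10^{-6}$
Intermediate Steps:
$L{\left(W,N \right)} = W + N W$ ($L{\left(W,N \right)} = N W + W = W + N W$)
$\frac{1}{L{\left(-426,-61 \right)} - -348787} = \frac{1}{- 426 \left(1 - 61\right) - -348787} = \frac{1}{\left(-426\right) \left(-60\right) + \left(\left(-21534 + 139914\right) + 230407\right)} = \frac{1}{25560 + \left(118380 + 230407\right)} = \frac{1}{25560 + 348787} = \frac{1}{374347}$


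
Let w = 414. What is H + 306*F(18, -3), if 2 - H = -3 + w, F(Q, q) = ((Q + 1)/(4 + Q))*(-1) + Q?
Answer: 53182/11 ≈ 4834.7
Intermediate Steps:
F(Q, q) = Q - (1 + Q)/(4 + Q) (F(Q, q) = ((1 + Q)/(4 + Q))*(-1) + Q = -(1 + Q)/(4 + Q) + Q = Q - (1 + Q)/(4 + Q))
H = -409 (H = 2 - (-3 + 414) = 2 - 1*411 = 2 - 411 = -409)
H + 306*F(18, -3) = -409 + 306*((-1 + 18**2 + 3*18)/(4 + 18)) = -409 + 306*((-1 + 324 + 54)/22) = -409 + 306*((1/22)*377) = -409 + 306*(377/22) = -409 + 57681/11 = 53182/11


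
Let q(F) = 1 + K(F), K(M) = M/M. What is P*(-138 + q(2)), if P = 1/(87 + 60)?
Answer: -136/147 ≈ -0.92517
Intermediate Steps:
K(M) = 1
P = 1/147 ≈ 0.0068027
q(F) = 2 (q(F) = 1 + 1 = 2)
P*(-138 + q(2)) = (-138 + 2)/147 = (1/147)*(-136) = -136/147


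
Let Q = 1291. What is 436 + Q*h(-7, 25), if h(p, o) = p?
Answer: -8601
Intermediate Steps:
436 + Q*h(-7, 25) = 436 + 1291*(-7) = 436 - 9037 = -8601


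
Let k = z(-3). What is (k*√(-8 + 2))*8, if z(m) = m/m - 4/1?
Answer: -24*I*√6 ≈ -58.788*I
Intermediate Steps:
z(m) = -3 (z(m) = 1 - 4*1 = 1 - 4 = -3)
k = -3
(k*√(-8 + 2))*8 = -3*√(-8 + 2)*8 = -3*I*√6*8 = -24*I*√6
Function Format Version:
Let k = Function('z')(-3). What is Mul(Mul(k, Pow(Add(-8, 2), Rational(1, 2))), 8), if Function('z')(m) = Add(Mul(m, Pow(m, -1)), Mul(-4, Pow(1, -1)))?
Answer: Mul(-24, I, Pow(6, Rational(1, 2))) ≈ Mul(-58.788, I)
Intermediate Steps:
Function('z')(m) = -3 (Function('z')(m) = Add(1, Mul(-4, 1)) = Add(1, -4) = -3)
k = -3
Mul(Mul(k, Pow(Add(-8, 2), Rational(1, 2))), 8) = Mul(Mul(-3, Pow(Add(-8, 2), Rational(1, 2))), 8) = Mul(Mul(-3, Pow(-6, Rational(1, 2))), 8) = Mul(Mul(-3, Mul(I, Pow(6, Rational(1, 2)))), 8) = Mul(Mul(-3, I, Pow(6, Rational(1, 2))), 8) = Mul(-24, I, Pow(6, Rational(1, 2)))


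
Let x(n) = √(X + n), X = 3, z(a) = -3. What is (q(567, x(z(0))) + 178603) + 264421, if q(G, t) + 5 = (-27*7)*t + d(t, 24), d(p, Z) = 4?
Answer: 443023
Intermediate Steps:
x(n) = √(3 + n)
q(G, t) = -1 - 189*t (q(G, t) = -5 + ((-27*7)*t + 4) = -5 + (-189*t + 4) = -5 + (4 - 189*t) = -1 - 189*t)
(q(567, x(z(0))) + 178603) + 264421 = ((-1 - 189*√(3 - 3)) + 178603) + 264421 = ((-1 - 189*√0) + 178603) + 264421 = ((-1 - 189*0) + 178603) + 264421 = ((-1 + 0) + 178603) + 264421 = (-1 + 178603) + 264421 = 178602 + 264421 = 443023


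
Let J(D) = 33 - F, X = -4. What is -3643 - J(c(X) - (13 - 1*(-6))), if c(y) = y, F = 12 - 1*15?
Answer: -3679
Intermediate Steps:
F = -3 (F = 12 - 15 = -3)
J(D) = 36 (J(D) = 33 - 1*(-3) = 33 + 3 = 36)
-3643 - J(c(X) - (13 - 1*(-6))) = -3643 - 1*36 = -3643 - 36 = -3679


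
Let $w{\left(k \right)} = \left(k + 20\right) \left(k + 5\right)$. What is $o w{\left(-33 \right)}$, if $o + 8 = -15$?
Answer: $-8372$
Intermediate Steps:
$o = -23$ ($o = -8 - 15 = -23$)
$w{\left(k \right)} = \left(5 + k\right) \left(20 + k\right)$ ($w{\left(k \right)} = \left(20 + k\right) \left(5 + k\right) = \left(5 + k\right) \left(20 + k\right)$)
$o w{\left(-33 \right)} = - 23 \left(100 + \left(-33\right)^{2} + 25 \left(-33\right)\right) = - 23 \left(100 + 1089 - 825\right) = \left(-23\right) 364 = -8372$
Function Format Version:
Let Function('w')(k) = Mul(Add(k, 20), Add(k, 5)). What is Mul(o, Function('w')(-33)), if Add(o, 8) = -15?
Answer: -8372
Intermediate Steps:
o = -23 (o = Add(-8, -15) = -23)
Function('w')(k) = Mul(Add(5, k), Add(20, k)) (Function('w')(k) = Mul(Add(20, k), Add(5, k)) = Mul(Add(5, k), Add(20, k)))
Mul(o, Function('w')(-33)) = Mul(-23, Add(100, Pow(-33, 2), Mul(25, -33))) = Mul(-23, Add(100, 1089, -825)) = Mul(-23, 364) = -8372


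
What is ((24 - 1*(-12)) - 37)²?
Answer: 1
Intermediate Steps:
((24 - 1*(-12)) - 37)² = ((24 + 12) - 37)² = (36 - 37)² = (-1)² = 1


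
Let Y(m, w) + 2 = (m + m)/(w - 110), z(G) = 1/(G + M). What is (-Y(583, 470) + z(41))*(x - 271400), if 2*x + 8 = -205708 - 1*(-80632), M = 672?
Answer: 8839389083/21390 ≈ 4.1325e+5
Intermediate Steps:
x = -62542 (x = -4 + (-205708 - 1*(-80632))/2 = -4 + (-205708 + 80632)/2 = -4 + (½)*(-125076) = -4 - 62538 = -62542)
z(G) = 1/(672 + G) (z(G) = 1/(G + 672) = 1/(672 + G))
Y(m, w) = -2 + 2*m/(-110 + w) (Y(m, w) = -2 + (m + m)/(w - 110) = -2 + (2*m)/(-110 + w) = -2 + 2*m/(-110 + w))
(-Y(583, 470) + z(41))*(x - 271400) = (-2*(110 + 583 - 1*470)/(-110 + 470) + 1/(672 + 41))*(-62542 - 271400) = (-2*(110 + 583 - 470)/360 + 1/713)*(-333942) = (-2*223/360 + 1/713)*(-333942) = (-1*223/180 + 1/713)*(-333942) = (-223/180 + 1/713)*(-333942) = -158819/128340*(-333942) = 8839389083/21390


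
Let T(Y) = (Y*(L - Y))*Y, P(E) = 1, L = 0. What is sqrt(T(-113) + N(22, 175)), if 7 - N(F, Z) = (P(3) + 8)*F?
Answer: sqrt(1442706) ≈ 1201.1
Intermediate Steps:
N(F, Z) = 7 - 9*F (N(F, Z) = 7 - (1 + 8)*F = 7 - 9*F)
T(Y) = -Y**3 (T(Y) = (Y*(0 - Y))*Y = (Y*(-Y))*Y = (-Y**2)*Y = -Y**3)
sqrt(T(-113) + N(22, 175)) = sqrt(-1*(-113)**3 + (7 - 9*22)) = sqrt(-1*(-1442897) + (7 - 198)) = sqrt(1442897 - 191) = sqrt(1442706)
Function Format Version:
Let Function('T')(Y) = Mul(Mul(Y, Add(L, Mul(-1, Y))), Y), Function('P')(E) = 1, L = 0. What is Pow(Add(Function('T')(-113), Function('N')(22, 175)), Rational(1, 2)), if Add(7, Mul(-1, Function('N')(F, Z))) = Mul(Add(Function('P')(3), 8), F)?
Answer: Pow(1442706, Rational(1, 2)) ≈ 1201.1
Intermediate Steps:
Function('N')(F, Z) = Add(7, Mul(-9, F)) (Function('N')(F, Z) = Add(7, Mul(-1, Mul(Add(1, 8), F))) = Add(7, Mul(-1, Mul(9, F))) = Add(7, Mul(-9, F)))
Function('T')(Y) = Mul(-1, Pow(Y, 3)) (Function('T')(Y) = Mul(Mul(Y, Add(0, Mul(-1, Y))), Y) = Mul(Mul(Y, Mul(-1, Y)), Y) = Mul(Mul(-1, Pow(Y, 2)), Y) = Mul(-1, Pow(Y, 3)))
Pow(Add(Function('T')(-113), Function('N')(22, 175)), Rational(1, 2)) = Pow(Add(Mul(-1, Pow(-113, 3)), Add(7, Mul(-9, 22))), Rational(1, 2)) = Pow(Add(Mul(-1, -1442897), Add(7, -198)), Rational(1, 2)) = Pow(Add(1442897, -191), Rational(1, 2)) = Pow(1442706, Rational(1, 2))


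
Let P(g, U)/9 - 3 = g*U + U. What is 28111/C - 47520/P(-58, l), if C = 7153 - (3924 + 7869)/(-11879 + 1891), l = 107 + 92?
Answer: 59354158468/13505175873 ≈ 4.3949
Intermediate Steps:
l = 199
P(g, U) = 27 + 9*U + 9*U*g (P(g, U) = 27 + 9*(g*U + U) = 27 + 9*(U*g + U) = 27 + 9*(U + U*g) = 27 + (9*U + 9*U*g) = 27 + 9*U + 9*U*g)
C = 71455957/9988 (C = 7153 - 11793/(-9988) = 7153 - 11793*(-1)/9988 = 7153 - 1*(-11793/9988) = 7153 + 11793/9988 = 71455957/9988 ≈ 7154.2)
28111/C - 47520/P(-58, l) = 28111/(71455957/9988) - 47520/(27 + 9*199 + 9*199*(-58)) = 28111*(9988/71455957) - 47520/(27 + 1791 - 103878) = 280772668/71455957 - 47520/(-102060) = 280772668/71455957 - 47520*(-1/102060) = 280772668/71455957 + 88/189 = 59354158468/13505175873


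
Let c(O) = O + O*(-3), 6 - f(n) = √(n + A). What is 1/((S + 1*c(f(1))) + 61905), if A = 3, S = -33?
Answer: 1/61864 ≈ 1.6165e-5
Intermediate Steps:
f(n) = 6 - √(3 + n) (f(n) = 6 - √(n + 3) = 6 - √(3 + n))
c(O) = -2*O (c(O) = O - 3*O = -2*O)
1/((S + 1*c(f(1))) + 61905) = 1/((-33 + 1*(-2*(6 - √(3 + 1)))) + 61905) = 1/((-33 + 1*(-2*(6 - √4))) + 61905) = 1/((-33 + 1*(-2*(6 - 1*2))) + 61905) = 1/((-33 + 1*(-2*(6 - 2))) + 61905) = 1/((-33 + 1*(-2*4)) + 61905) = 1/((-33 + 1*(-8)) + 61905) = 1/((-33 - 8) + 61905) = 1/(-41 + 61905) = 1/61864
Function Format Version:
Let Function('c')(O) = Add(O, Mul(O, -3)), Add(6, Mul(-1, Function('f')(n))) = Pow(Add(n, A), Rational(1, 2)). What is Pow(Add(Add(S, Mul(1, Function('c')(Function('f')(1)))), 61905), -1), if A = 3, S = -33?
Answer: Rational(1, 61864) ≈ 1.6165e-5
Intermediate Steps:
Function('f')(n) = Add(6, Mul(-1, Pow(Add(3, n), Rational(1, 2)))) (Function('f')(n) = Add(6, Mul(-1, Pow(Add(n, 3), Rational(1, 2)))) = Add(6, Mul(-1, Pow(Add(3, n), Rational(1, 2)))))
Function('c')(O) = Mul(-2, O) (Function('c')(O) = Add(O, Mul(-3, O)) = Mul(-2, O))
Pow(Add(Add(S, Mul(1, Function('c')(Function('f')(1)))), 61905), -1) = Pow(Add(Add(-33, Mul(1, Mul(-2, Add(6, Mul(-1, Pow(Add(3, 1), Rational(1, 2))))))), 61905), -1) = Pow(Add(Add(-33, Mul(1, Mul(-2, Add(6, Mul(-1, Pow(4, Rational(1, 2))))))), 61905), -1) = Pow(Add(Add(-33, Mul(1, Mul(-2, Add(6, Mul(-1, 2))))), 61905), -1) = Pow(Add(Add(-33, Mul(1, Mul(-2, Add(6, -2)))), 61905), -1) = Pow(Add(Add(-33, Mul(1, Mul(-2, 4))), 61905), -1) = Pow(Add(Add(-33, Mul(1, -8)), 61905), -1) = Pow(Add(Add(-33, -8), 61905), -1) = Pow(Add(-41, 61905), -1) = Pow(61864, -1) = Rational(1, 61864)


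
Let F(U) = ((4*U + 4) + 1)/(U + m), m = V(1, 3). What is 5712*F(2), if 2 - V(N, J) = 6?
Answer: -37128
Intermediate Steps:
V(N, J) = -4 (V(N, J) = 2 - 1*6 = 2 - 6 = -4)
m = -4
F(U) = (5 + 4*U)/(-4 + U) (F(U) = ((4*U + 4) + 1)/(U - 4) = ((4 + 4*U) + 1)/(-4 + U) = (5 + 4*U)/(-4 + U))
5712*F(2) = 5712*((5 + 4*2)/(-4 + 2)) = 5712*((5 + 8)/(-2)) = 5712*(-½*13) = 5712*(-13/2) = -37128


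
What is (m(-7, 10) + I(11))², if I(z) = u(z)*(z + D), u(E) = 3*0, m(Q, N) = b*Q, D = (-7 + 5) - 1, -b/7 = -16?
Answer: 614656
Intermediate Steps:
b = 112 (b = -7*(-16) = 112)
D = -3 (D = -2 - 1 = -3)
m(Q, N) = 112*Q
u(E) = 0
I(z) = 0 (I(z) = 0*(z - 3) = 0*(-3 + z) = 0)
(m(-7, 10) + I(11))² = (112*(-7) + 0)² = (-784 + 0)² = (-784)² = 614656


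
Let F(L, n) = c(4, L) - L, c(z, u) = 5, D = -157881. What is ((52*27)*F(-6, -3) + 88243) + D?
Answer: -54194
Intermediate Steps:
F(L, n) = 5 - L
((52*27)*F(-6, -3) + 88243) + D = ((52*27)*(5 - 1*(-6)) + 88243) - 157881 = (1404*(5 + 6) + 88243) - 157881 = (1404*11 + 88243) - 157881 = (15444 + 88243) - 157881 = 103687 - 157881 = -54194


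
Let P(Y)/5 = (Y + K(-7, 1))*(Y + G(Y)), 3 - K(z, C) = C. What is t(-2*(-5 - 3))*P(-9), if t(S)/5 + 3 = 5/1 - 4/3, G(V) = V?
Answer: 2100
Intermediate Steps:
K(z, C) = 3 - C
P(Y) = 10*Y*(2 + Y) (P(Y) = 5*((Y + (3 - 1*1))*(Y + Y)) = 5*((Y + (3 - 1))*(2*Y)) = 5*((Y + 2)*(2*Y)) = 5*((2 + Y)*(2*Y)) = 5*(2*Y*(2 + Y)) = 10*Y*(2 + Y))
t(S) = 10/3 (t(S) = -15 + 5*(5/1 - 4/3) = -15 + 5*(5*1 - 4*⅓) = -15 + 5*(5 - 4/3) = -15 + 5*(11/3) = -15 + 55/3 = 10/3)
t(-2*(-5 - 3))*P(-9) = 10*(10*(-9)*(2 - 9))/3 = 10*(10*(-9)*(-7))/3 = (10/3)*630 = 2100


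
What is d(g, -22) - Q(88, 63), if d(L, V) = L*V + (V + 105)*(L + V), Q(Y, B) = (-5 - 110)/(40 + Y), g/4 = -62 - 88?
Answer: -4918413/128 ≈ -38425.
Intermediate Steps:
g = -600 (g = 4*(-62 - 88) = 4*(-150) = -600)
Q(Y, B) = -115/(40 + Y)
d(L, V) = L*V + (105 + V)*(L + V)
d(g, -22) - Q(88, 63) = ((-22)² + 105*(-600) + 105*(-22) + 2*(-600)*(-22)) - (-115)/(40 + 88) = (484 - 63000 - 2310 + 26400) - (-115)/128 = -38426 - (-115)/128 = -38426 - 1*(-115/128) = -38426 + 115/128 = -4918413/128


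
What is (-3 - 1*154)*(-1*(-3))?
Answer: -471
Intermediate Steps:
(-3 - 1*154)*(-1*(-3)) = (-3 - 154)*3 = -157*3 = -471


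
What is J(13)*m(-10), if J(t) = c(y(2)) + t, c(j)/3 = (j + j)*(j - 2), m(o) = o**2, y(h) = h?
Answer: 1300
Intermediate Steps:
c(j) = 6*j*(-2 + j) (c(j) = 3*((j + j)*(j - 2)) = 3*((2*j)*(-2 + j)) = 3*(2*j*(-2 + j)) = 6*j*(-2 + j))
J(t) = t (J(t) = 6*2*(-2 + 2) + t = 6*2*0 + t = 0 + t = t)
J(13)*m(-10) = 13*(-10)**2 = 13*100 = 1300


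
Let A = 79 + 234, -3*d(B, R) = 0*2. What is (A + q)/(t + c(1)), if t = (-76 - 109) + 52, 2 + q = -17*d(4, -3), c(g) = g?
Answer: -311/132 ≈ -2.3561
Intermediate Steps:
d(B, R) = 0 (d(B, R) = -0*2 = -1/3*0 = 0)
A = 313
q = -2 (q = -2 - 17*0 = -2 + 0 = -2)
t = -133 (t = -185 + 52 = -133)
(A + q)/(t + c(1)) = (313 - 2)/(-133 + 1) = 311/(-132) = 311*(-1/132) = -311/132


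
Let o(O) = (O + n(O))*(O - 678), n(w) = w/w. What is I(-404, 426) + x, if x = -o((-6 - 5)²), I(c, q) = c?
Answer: 67550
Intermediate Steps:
n(w) = 1
o(O) = (1 + O)*(-678 + O) (o(O) = (O + 1)*(O - 678) = (1 + O)*(-678 + O))
x = 67954 (x = -(-678 + ((-6 - 5)²)² - 677*(-6 - 5)²) = -(-678 + ((-11)²)² - 677*(-11)²) = -(-678 + 121² - 677*121) = -(-678 + 14641 - 81917) = -1*(-67954) = 67954)
I(-404, 426) + x = -404 + 67954 = 67550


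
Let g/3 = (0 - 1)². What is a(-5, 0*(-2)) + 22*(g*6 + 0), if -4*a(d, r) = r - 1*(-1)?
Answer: 1583/4 ≈ 395.75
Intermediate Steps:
g = 3 (g = 3*(0 - 1)² = 3*(-1)² = 3*1 = 3)
a(d, r) = -¼ - r/4 (a(d, r) = -(r - 1*(-1))/4 = -(r + 1)/4 = -(1 + r)/4 = -¼ - r/4)
a(-5, 0*(-2)) + 22*(g*6 + 0) = (-¼ - 0*(-2)) + 22*(3*6 + 0) = (-¼ - ¼*0) + 22*(18 + 0) = (-¼ + 0) + 22*18 = -¼ + 396 = 1583/4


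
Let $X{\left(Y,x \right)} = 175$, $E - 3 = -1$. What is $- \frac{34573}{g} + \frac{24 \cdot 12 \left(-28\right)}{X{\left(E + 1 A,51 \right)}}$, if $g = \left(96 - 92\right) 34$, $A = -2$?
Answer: $- \frac{1020997}{3400} \approx -300.29$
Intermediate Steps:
$E = 2$ ($E = 3 - 1 = 2$)
$g = 136$ ($g = 4 \cdot 34 = 136$)
$- \frac{34573}{g} + \frac{24 \cdot 12 \left(-28\right)}{X{\left(E + 1 A,51 \right)}} = - \frac{34573}{136} + \frac{24 \cdot 12 \left(-28\right)}{175} = \left(-34573\right) \frac{1}{136} + 288 \left(-28\right) \frac{1}{175} = - \frac{34573}{136} - \frac{1152}{25} = - \frac{1020997}{3400}$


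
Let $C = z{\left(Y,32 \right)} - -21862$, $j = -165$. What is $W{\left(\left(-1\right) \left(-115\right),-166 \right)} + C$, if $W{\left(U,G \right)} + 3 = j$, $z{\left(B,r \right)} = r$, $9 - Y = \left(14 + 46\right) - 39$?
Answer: $21726$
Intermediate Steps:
$Y = -12$ ($Y = 9 - \left(\left(14 + 46\right) - 39\right) = 9 - \left(60 - 39\right) = 9 - 21 = -12$)
$W{\left(U,G \right)} = -168$ ($W{\left(U,G \right)} = -3 - 165 = -168$)
$C = 21894$ ($C = 32 - -21862 = 32 + 21862 = 21894$)
$W{\left(\left(-1\right) \left(-115\right),-166 \right)} + C = -168 + 21894 = 21726$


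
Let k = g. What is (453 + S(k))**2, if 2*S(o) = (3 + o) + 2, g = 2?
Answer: 833569/4 ≈ 2.0839e+5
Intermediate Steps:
k = 2
S(o) = 5/2 + o/2 (S(o) = ((3 + o) + 2)/2 = (5 + o)/2 = 5/2 + o/2)
(453 + S(k))**2 = (453 + (5/2 + (1/2)*2))**2 = (453 + (5/2 + 1))**2 = (453 + 7/2)**2 = (913/2)**2 = 833569/4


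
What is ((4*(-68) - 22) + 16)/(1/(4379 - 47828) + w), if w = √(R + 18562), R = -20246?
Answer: 12078822*I/(I + 86898*√421) ≈ 3.7995e-6 + 6.7744*I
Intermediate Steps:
w = 2*I*√421 (w = √(-20246 + 18562) = √(-1684) = 2*I*√421 ≈ 41.037*I)
((4*(-68) - 22) + 16)/(1/(4379 - 47828) + w) = ((4*(-68) - 22) + 16)/(1/(4379 - 47828) + 2*I*√421) = ((-272 - 22) + 16)/(1/(-43449) + 2*I*√421) = (-294 + 16)/(-1/43449 + 2*I*√421) = -278/(-1/43449 + 2*I*√421)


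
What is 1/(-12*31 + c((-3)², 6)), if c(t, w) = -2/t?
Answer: -9/3350 ≈ -0.0026866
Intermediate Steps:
1/(-12*31 + c((-3)², 6)) = 1/(-12*31 - 2/((-3)²)) = 1/(-372 - 2/9) = 1/(-3350/9) = -9/3350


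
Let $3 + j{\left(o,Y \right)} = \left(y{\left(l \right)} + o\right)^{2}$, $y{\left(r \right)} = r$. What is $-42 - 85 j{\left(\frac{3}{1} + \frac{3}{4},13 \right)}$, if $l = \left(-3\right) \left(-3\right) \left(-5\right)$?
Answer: $- \frac{2310717}{16} \approx -1.4442 \cdot 10^{5}$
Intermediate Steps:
$l = -45$ ($l = 9 \left(-5\right) = -45$)
$j{\left(o,Y \right)} = -3 + \left(-45 + o\right)^{2}$
$-42 - 85 j{\left(\frac{3}{1} + \frac{3}{4},13 \right)} = -42 - 85 \left(-3 + \left(-45 + \left(\frac{3}{1} + \frac{3}{4}\right)\right)^{2}\right) = -42 - 85 \left(-3 + \left(-45 + \left(3 \cdot 1 + 3 \cdot \frac{1}{4}\right)\right)^{2}\right) = -42 - 85 \left(-3 + \left(-45 + \left(3 + \frac{3}{4}\right)\right)^{2}\right) = -42 - 85 \left(-3 + \left(-45 + \frac{15}{4}\right)^{2}\right) = -42 - 85 \left(-3 + \left(- \frac{165}{4}\right)^{2}\right) = -42 - 85 \left(-3 + \frac{27225}{16}\right) = -42 - \frac{2310045}{16} = - \frac{2310717}{16}$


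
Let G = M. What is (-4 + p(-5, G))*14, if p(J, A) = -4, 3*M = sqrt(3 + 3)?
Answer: -112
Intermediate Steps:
M = sqrt(6)/3 (M = sqrt(3 + 3)/3 = sqrt(6)/3 ≈ 0.81650)
G = sqrt(6)/3 ≈ 0.81650
(-4 + p(-5, G))*14 = (-4 - 4)*14 = -8*14 = -112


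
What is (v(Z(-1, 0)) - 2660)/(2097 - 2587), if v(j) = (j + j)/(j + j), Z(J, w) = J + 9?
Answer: 2659/490 ≈ 5.4265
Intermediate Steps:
Z(J, w) = 9 + J
v(j) = 1 (v(j) = (2*j)/((2*j)) = (2*j)*(1/(2*j)) = 1)
(v(Z(-1, 0)) - 2660)/(2097 - 2587) = (1 - 2660)/(2097 - 2587) = -2659/(-490) = -2659*(-1/490) = 2659/490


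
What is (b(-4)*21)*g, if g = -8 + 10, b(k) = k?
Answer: -168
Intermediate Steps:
g = 2
(b(-4)*21)*g = -4*21*2 = -84*2 = -168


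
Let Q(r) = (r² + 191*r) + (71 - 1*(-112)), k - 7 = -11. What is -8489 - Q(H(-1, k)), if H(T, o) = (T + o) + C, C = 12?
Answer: -10058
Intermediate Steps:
k = -4 (k = 7 - 11 = -4)
H(T, o) = 12 + T + o (H(T, o) = (T + o) + 12 = 12 + T + o)
Q(r) = 183 + r² + 191*r (Q(r) = (r² + 191*r) + (71 + 112) = (r² + 191*r) + 183 = 183 + r² + 191*r)
-8489 - Q(H(-1, k)) = -8489 - (183 + (12 - 1 - 4)² + 191*(12 - 1 - 4)) = -8489 - (183 + 7² + 191*7) = -8489 - (183 + 49 + 1337) = -8489 - 1*1569 = -8489 - 1569 = -10058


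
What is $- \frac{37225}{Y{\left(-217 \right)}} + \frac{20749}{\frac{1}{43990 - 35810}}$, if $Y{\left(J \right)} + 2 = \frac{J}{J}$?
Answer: $169764045$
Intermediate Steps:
$Y{\left(J \right)} = -1$ ($Y{\left(J \right)} = -2 + \frac{J}{J} = -2 + 1 = -1$)
$- \frac{37225}{Y{\left(-217 \right)}} + \frac{20749}{\frac{1}{43990 - 35810}} = - \frac{37225}{-1} + \frac{20749}{\frac{1}{43990 - 35810}} = \left(-37225\right) \left(-1\right) + \frac{20749}{\frac{1}{8180}} = 37225 + 20749 \frac{1}{\frac{1}{8180}} = 37225 + 20749 \cdot 8180 = 37225 + 169726820 = 169764045$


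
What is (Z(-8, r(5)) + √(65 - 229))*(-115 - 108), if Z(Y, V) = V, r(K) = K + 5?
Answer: -2230 - 446*I*√41 ≈ -2230.0 - 2855.8*I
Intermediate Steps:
r(K) = 5 + K
(Z(-8, r(5)) + √(65 - 229))*(-115 - 108) = ((5 + 5) + √(65 - 229))*(-115 - 108) = (10 + √(-164))*(-223) = (10 + 2*I*√41)*(-223) = -2230 - 446*I*√41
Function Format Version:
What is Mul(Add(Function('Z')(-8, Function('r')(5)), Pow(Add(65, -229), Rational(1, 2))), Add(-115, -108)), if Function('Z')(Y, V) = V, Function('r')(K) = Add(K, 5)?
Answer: Add(-2230, Mul(-446, I, Pow(41, Rational(1, 2)))) ≈ Add(-2230.0, Mul(-2855.8, I))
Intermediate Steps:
Function('r')(K) = Add(5, K)
Mul(Add(Function('Z')(-8, Function('r')(5)), Pow(Add(65, -229), Rational(1, 2))), Add(-115, -108)) = Mul(Add(Add(5, 5), Pow(Add(65, -229), Rational(1, 2))), Add(-115, -108)) = Mul(Add(10, Pow(-164, Rational(1, 2))), -223) = Mul(Add(10, Mul(2, I, Pow(41, Rational(1, 2)))), -223) = Add(-2230, Mul(-446, I, Pow(41, Rational(1, 2))))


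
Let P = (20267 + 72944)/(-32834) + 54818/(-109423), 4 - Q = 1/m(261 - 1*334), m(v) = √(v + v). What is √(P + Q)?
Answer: √(45411594864170426989314 + 471148363613174604626*I*√146)/262274019086 ≈ 0.8141 + 0.05083*I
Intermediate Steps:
m(v) = √2*√v (m(v) = √(2*v) = √2*√v)
Q = 4 + I*√146/146 (Q = 4 - 1/(√2*√(261 - 1*334)) = 4 - 1/(√2*√(261 - 334)) = 4 - 1/(√2*√(-73)) = 4 - 1/(√2*(I*√73)) = 4 - 1/(I*√146) = 4 - (-1)*I*√146/146 = 4 + I*√146/146 ≈ 4.0 + 0.082761*I)
P = -11999321465/3592794782 (P = 93211*(-1/32834) + 54818*(-1/109423) = -93211/32834 - 54818/109423 = -11999321465/3592794782 ≈ -3.3398)
√(P + Q) = √(-11999321465/3592794782 + (4 + I*√146/146)) = √(2371857663/3592794782 + I*√146/146)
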